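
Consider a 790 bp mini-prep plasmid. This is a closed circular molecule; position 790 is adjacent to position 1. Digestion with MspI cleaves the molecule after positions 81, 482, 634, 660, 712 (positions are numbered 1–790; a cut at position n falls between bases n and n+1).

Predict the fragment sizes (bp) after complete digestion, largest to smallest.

Circular molecule, 5 cuts → 5 fragments:
  482 − 81 = 401 bp
  634 − 482 = 152 bp
  660 − 634 = 26 bp
  712 − 660 = 52 bp
  wrap: 790 − 712 + 81 = 159 bp
Sorted largest to smallest: 401, 159, 152, 52, 26 bp.

401, 159, 152, 52, 26 bp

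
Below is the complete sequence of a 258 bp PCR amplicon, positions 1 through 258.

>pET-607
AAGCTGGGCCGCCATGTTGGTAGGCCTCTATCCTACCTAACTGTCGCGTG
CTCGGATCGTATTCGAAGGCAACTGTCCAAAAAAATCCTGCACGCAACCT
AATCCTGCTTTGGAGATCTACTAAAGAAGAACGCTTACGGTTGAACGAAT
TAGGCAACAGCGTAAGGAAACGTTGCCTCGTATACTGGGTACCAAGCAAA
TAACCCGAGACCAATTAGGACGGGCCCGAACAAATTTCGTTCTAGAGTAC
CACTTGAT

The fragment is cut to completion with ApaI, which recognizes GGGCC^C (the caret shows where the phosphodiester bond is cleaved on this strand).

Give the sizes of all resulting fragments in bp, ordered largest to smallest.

226, 32 bp

The ApaI site (GGGCCC) starts at position 222.
ApaI cuts after base 5 of each site (before the last base), so after position 226.
Linear molecule, 1 cut → 2 fragments:
  1–226 → 226 bp
  227–258 → 32 bp
Sorted largest to smallest: 226, 32 bp.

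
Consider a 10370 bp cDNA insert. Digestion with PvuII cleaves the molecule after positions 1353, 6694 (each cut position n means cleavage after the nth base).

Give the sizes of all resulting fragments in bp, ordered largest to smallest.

Linear molecule, 2 cuts → 3 fragments:
  1353 − 0 = 1353 bp
  6694 − 1353 = 5341 bp
  10370 − 6694 = 3676 bp
Sorted largest to smallest: 5341, 3676, 1353 bp.

5341, 3676, 1353 bp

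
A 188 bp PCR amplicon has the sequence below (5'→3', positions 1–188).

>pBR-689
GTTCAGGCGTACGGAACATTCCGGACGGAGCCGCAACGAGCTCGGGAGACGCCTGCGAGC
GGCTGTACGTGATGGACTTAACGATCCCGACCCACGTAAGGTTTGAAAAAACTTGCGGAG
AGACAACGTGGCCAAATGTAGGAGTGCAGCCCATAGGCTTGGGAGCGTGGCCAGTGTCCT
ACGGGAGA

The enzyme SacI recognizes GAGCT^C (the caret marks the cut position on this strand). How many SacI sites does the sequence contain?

1

GAGCTC occurs starting at position 38.
SacI cuts at 1 site.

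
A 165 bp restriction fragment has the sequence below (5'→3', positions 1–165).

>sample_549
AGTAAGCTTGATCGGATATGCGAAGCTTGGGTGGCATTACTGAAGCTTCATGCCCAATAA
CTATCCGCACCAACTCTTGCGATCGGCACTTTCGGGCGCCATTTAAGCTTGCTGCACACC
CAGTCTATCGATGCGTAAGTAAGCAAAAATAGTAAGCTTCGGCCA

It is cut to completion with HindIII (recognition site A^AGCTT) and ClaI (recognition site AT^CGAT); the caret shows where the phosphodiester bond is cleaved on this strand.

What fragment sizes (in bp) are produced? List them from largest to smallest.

62, 26, 23, 20, 19, 11, 4 bp

HindIII sites (AAGCTT) start at positions 4, 23, 43, 105, 154.
HindIII cuts after the first base of each site, so after positions 4, 23, 43, 105, 154.
The ClaI site (ATCGAT) starts at position 127.
ClaI cuts after base 2 of each site, so after position 128.
Combined cut positions: 4, 23, 43, 105, 128, 154.
Linear molecule, 6 cuts → 7 fragments:
  1–4 → 4 bp
  5–23 → 19 bp
  24–43 → 20 bp
  44–105 → 62 bp
  106–128 → 23 bp
  129–154 → 26 bp
  155–165 → 11 bp
Sorted largest to smallest: 62, 26, 23, 20, 19, 11, 4 bp.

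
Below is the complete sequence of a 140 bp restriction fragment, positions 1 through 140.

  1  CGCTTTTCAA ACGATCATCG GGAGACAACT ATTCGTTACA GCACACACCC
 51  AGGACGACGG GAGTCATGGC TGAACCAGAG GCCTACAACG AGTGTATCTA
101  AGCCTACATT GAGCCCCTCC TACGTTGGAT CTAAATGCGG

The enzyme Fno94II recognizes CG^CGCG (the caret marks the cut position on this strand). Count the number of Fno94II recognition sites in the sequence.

No occurrence of CGCGCG is present in the sequence.
Fno94II does not cut: 0 sites.

0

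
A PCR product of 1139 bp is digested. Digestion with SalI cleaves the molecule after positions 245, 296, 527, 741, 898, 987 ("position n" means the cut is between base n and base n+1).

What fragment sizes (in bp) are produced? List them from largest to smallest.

Linear molecule, 6 cuts → 7 fragments:
  245 − 0 = 245 bp
  296 − 245 = 51 bp
  527 − 296 = 231 bp
  741 − 527 = 214 bp
  898 − 741 = 157 bp
  987 − 898 = 89 bp
  1139 − 987 = 152 bp
Sorted largest to smallest: 245, 231, 214, 157, 152, 89, 51 bp.

245, 231, 214, 157, 152, 89, 51 bp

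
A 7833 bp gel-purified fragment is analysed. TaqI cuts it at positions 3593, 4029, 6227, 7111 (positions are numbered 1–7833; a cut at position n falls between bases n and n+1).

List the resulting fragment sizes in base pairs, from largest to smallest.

Linear molecule, 4 cuts → 5 fragments:
  3593 − 0 = 3593 bp
  4029 − 3593 = 436 bp
  6227 − 4029 = 2198 bp
  7111 − 6227 = 884 bp
  7833 − 7111 = 722 bp
Sorted largest to smallest: 3593, 2198, 884, 722, 436 bp.

3593, 2198, 884, 722, 436 bp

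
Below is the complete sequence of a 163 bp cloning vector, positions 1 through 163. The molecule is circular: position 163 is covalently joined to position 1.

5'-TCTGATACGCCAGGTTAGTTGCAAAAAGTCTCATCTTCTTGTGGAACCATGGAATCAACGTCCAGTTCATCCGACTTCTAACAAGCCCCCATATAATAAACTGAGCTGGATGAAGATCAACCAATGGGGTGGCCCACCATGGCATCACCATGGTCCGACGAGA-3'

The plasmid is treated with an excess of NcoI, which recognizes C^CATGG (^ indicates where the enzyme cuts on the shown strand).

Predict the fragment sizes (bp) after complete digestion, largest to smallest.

90, 62, 11 bp

NcoI sites (CCATGG) start at positions 47, 137, 148.
NcoI cuts after the first base of each site, so after positions 47, 137, 148.
Circular molecule, 3 cuts → 3 fragments:
  48–137 → 90 bp
  138–148 → 11 bp
  149–163 then 1–47 → 15 + 47 = 62 bp
Sorted largest to smallest: 90, 62, 11 bp.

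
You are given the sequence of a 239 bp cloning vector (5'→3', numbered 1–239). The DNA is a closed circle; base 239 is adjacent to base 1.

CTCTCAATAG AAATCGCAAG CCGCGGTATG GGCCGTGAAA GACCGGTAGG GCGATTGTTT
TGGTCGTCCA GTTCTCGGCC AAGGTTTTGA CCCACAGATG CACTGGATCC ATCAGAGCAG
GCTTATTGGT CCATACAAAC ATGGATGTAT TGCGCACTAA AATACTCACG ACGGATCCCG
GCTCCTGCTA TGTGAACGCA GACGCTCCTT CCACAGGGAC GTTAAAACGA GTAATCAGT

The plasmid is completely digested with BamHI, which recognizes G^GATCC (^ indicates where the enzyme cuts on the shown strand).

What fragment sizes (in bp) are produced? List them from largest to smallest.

BamHI sites (GGATCC) start at positions 105, 173.
BamHI cuts after the first base of each site, so after positions 105, 173.
Circular molecule, 2 cuts → 2 fragments:
  106–173 → 68 bp
  174–239 then 1–105 → 66 + 105 = 171 bp
Sorted largest to smallest: 171, 68 bp.

171, 68 bp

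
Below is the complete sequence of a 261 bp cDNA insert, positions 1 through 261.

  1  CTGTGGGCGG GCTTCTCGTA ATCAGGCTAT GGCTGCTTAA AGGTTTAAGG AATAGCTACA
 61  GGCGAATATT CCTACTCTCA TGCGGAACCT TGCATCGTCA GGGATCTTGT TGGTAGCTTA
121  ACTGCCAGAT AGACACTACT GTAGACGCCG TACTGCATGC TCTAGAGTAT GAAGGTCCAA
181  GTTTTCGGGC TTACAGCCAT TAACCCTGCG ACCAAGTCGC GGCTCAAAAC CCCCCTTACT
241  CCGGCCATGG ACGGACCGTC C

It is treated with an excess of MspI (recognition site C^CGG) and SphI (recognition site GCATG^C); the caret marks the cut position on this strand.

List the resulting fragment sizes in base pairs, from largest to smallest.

159, 82, 20 bp

The MspI site (CCGG) starts at position 241.
MspI cuts after the first base of each site, so after position 241.
The SphI site (GCATGC) starts at position 155.
SphI cuts after base 5 of each site (before the last base), so after position 159.
Combined cut positions: 159, 241.
Linear molecule, 2 cuts → 3 fragments:
  1–159 → 159 bp
  160–241 → 82 bp
  242–261 → 20 bp
Sorted largest to smallest: 159, 82, 20 bp.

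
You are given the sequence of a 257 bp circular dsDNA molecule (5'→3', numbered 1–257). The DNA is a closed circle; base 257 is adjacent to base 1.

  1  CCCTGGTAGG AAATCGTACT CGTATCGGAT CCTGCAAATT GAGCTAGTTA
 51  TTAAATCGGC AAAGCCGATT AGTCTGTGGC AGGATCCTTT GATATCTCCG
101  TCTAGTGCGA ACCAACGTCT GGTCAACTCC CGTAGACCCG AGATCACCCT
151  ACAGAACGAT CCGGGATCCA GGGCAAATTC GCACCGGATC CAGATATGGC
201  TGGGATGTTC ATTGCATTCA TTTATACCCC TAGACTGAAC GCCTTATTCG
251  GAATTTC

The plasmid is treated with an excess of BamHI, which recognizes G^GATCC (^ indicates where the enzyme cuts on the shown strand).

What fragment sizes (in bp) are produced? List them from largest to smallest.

BamHI sites (GGATCC) start at positions 27, 82, 164, 186.
BamHI cuts after the first base of each site, so after positions 27, 82, 164, 186.
Circular molecule, 4 cuts → 4 fragments:
  28–82 → 55 bp
  83–164 → 82 bp
  165–186 → 22 bp
  187–257 then 1–27 → 71 + 27 = 98 bp
Sorted largest to smallest: 98, 82, 55, 22 bp.

98, 82, 55, 22 bp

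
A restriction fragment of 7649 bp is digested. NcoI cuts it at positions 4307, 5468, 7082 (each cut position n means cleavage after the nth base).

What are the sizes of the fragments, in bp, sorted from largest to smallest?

4307, 1614, 1161, 567 bp

Linear molecule, 3 cuts → 4 fragments:
  4307 − 0 = 4307 bp
  5468 − 4307 = 1161 bp
  7082 − 5468 = 1614 bp
  7649 − 7082 = 567 bp
Sorted largest to smallest: 4307, 1614, 1161, 567 bp.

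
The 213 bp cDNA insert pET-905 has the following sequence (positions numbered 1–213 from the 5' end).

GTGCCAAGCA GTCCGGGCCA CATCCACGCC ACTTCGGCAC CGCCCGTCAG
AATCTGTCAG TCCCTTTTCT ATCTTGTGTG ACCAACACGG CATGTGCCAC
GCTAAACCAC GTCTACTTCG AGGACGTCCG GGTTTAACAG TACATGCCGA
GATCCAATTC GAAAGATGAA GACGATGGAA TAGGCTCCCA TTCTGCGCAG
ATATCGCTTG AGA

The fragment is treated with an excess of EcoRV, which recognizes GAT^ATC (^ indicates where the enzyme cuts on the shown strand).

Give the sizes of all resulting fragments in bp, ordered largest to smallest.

202, 11 bp

The EcoRV site (GATATC) starts at position 200.
EcoRV cuts after base 3 of each site, so after position 202.
Linear molecule, 1 cut → 2 fragments:
  1–202 → 202 bp
  203–213 → 11 bp
Sorted largest to smallest: 202, 11 bp.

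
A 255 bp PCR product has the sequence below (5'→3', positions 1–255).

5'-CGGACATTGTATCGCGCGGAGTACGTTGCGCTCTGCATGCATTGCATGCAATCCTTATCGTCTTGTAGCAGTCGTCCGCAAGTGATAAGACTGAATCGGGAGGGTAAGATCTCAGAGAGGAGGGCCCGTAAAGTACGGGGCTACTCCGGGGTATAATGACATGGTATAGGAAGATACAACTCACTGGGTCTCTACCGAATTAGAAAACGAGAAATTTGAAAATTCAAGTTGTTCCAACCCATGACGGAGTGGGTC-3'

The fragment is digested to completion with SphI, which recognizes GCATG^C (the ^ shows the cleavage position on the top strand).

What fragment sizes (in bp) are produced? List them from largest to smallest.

SphI sites (GCATGC) start at positions 35, 44.
SphI cuts after base 5 of each site (before the last base), so after positions 39, 48.
Linear molecule, 2 cuts → 3 fragments:
  1–39 → 39 bp
  40–48 → 9 bp
  49–255 → 207 bp
Sorted largest to smallest: 207, 39, 9 bp.

207, 39, 9 bp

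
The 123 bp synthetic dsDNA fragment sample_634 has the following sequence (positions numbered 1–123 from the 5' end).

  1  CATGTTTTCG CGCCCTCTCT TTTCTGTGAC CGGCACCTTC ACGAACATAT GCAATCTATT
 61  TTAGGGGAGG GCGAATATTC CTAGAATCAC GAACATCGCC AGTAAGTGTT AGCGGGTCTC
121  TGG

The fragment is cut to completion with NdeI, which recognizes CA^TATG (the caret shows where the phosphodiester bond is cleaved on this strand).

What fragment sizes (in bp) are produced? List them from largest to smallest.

76, 47 bp

The NdeI site (CATATG) starts at position 46.
NdeI cuts after base 2 of each site, so after position 47.
Linear molecule, 1 cut → 2 fragments:
  1–47 → 47 bp
  48–123 → 76 bp
Sorted largest to smallest: 76, 47 bp.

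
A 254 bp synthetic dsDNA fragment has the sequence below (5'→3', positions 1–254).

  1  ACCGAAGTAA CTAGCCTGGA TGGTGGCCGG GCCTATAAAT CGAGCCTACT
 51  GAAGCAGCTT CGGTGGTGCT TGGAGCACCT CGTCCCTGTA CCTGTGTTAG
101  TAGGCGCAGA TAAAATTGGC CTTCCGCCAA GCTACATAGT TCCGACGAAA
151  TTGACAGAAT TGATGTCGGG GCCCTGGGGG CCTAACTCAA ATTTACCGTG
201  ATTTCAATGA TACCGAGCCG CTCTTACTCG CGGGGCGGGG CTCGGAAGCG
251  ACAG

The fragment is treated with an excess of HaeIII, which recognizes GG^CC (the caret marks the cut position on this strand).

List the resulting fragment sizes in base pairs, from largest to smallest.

88, 74, 52, 26, 9, 5 bp

HaeIII sites (GGCC) start at positions 25, 30, 118, 170, 179.
HaeIII cuts after base 2 of each site, so after positions 26, 31, 119, 171, 180.
Linear molecule, 5 cuts → 6 fragments:
  1–26 → 26 bp
  27–31 → 5 bp
  32–119 → 88 bp
  120–171 → 52 bp
  172–180 → 9 bp
  181–254 → 74 bp
Sorted largest to smallest: 88, 74, 52, 26, 9, 5 bp.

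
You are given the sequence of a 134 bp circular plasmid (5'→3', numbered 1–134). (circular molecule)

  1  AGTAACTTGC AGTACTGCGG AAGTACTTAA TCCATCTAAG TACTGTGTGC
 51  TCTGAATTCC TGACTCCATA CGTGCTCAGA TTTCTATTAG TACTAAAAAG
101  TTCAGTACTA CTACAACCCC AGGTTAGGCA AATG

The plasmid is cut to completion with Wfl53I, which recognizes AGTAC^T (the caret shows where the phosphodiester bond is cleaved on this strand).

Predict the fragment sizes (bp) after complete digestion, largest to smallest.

50, 41, 17, 15, 11 bp

Wfl53I sites (AGTACT) start at positions 11, 22, 39, 89, 104.
Wfl53I cuts after base 5 of each site (before the last base), so after positions 15, 26, 43, 93, 108.
Circular molecule, 5 cuts → 5 fragments:
  16–26 → 11 bp
  27–43 → 17 bp
  44–93 → 50 bp
  94–108 → 15 bp
  109–134 then 1–15 → 26 + 15 = 41 bp
Sorted largest to smallest: 50, 41, 17, 15, 11 bp.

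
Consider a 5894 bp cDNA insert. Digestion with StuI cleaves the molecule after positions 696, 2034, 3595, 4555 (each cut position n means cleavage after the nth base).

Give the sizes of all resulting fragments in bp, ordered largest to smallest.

1561, 1339, 1338, 960, 696 bp

Linear molecule, 4 cuts → 5 fragments:
  696 − 0 = 696 bp
  2034 − 696 = 1338 bp
  3595 − 2034 = 1561 bp
  4555 − 3595 = 960 bp
  5894 − 4555 = 1339 bp
Sorted largest to smallest: 1561, 1339, 1338, 960, 696 bp.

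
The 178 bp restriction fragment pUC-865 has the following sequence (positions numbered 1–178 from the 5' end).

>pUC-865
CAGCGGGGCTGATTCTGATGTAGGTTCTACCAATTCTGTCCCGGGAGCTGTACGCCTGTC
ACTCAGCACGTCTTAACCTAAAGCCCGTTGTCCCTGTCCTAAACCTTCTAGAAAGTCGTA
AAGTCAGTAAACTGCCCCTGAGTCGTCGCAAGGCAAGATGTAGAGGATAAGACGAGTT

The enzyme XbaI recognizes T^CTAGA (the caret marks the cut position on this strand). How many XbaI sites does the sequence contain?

1

TCTAGA occurs starting at position 107.
XbaI cuts at 1 site.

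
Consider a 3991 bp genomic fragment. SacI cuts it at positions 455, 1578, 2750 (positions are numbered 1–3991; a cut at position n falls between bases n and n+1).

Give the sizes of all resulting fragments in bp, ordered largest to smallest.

1241, 1172, 1123, 455 bp

Linear molecule, 3 cuts → 4 fragments:
  455 − 0 = 455 bp
  1578 − 455 = 1123 bp
  2750 − 1578 = 1172 bp
  3991 − 2750 = 1241 bp
Sorted largest to smallest: 1241, 1172, 1123, 455 bp.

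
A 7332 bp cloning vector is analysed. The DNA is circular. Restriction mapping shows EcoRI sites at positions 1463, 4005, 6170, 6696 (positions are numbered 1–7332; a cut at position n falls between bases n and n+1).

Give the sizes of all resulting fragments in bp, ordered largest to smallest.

2542, 2165, 2099, 526 bp

Circular molecule, 4 cuts → 4 fragments:
  4005 − 1463 = 2542 bp
  6170 − 4005 = 2165 bp
  6696 − 6170 = 526 bp
  wrap: 7332 − 6696 + 1463 = 2099 bp
Sorted largest to smallest: 2542, 2165, 2099, 526 bp.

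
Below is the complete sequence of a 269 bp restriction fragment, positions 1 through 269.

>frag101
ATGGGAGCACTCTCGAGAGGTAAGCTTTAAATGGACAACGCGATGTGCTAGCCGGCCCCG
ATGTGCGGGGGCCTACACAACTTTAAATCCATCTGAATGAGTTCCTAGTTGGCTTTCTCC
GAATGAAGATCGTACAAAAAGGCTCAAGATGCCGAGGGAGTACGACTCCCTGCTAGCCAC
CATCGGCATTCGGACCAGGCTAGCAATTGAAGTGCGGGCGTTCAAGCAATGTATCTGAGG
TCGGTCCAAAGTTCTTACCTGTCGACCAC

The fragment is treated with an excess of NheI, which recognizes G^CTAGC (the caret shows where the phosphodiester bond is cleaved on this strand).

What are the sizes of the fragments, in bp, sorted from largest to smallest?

NheI sites (GCTAGC) start at positions 47, 172, 199.
NheI cuts after the first base of each site, so after positions 47, 172, 199.
Linear molecule, 3 cuts → 4 fragments:
  1–47 → 47 bp
  48–172 → 125 bp
  173–199 → 27 bp
  200–269 → 70 bp
Sorted largest to smallest: 125, 70, 47, 27 bp.

125, 70, 47, 27 bp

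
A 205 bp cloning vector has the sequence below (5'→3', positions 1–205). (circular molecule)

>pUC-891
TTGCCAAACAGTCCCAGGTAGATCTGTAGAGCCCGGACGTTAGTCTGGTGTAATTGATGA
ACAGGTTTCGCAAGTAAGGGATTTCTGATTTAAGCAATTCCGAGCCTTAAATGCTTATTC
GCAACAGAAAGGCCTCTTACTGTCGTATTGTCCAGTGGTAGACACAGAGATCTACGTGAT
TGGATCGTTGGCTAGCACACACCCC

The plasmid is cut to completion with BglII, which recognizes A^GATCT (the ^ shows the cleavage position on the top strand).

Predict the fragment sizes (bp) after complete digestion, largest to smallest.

BglII sites (AGATCT) start at positions 20, 168.
BglII cuts after the first base of each site, so after positions 20, 168.
Circular molecule, 2 cuts → 2 fragments:
  21–168 → 148 bp
  169–205 then 1–20 → 37 + 20 = 57 bp
Sorted largest to smallest: 148, 57 bp.

148, 57 bp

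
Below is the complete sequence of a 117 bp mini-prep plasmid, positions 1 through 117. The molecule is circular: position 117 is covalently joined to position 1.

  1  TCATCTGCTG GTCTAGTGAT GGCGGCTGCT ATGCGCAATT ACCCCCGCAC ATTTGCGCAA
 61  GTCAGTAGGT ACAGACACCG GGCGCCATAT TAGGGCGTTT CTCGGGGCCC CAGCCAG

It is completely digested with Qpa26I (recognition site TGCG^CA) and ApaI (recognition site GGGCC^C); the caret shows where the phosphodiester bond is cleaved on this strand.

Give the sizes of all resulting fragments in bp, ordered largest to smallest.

Qpa26I sites (TGCGCA) start at positions 32, 54.
Qpa26I cuts after base 4 of each site, so after positions 35, 57.
The ApaI site (GGGCCC) starts at position 105.
ApaI cuts after base 5 of each site (before the last base), so after position 109.
Combined cut positions: 35, 57, 109.
Circular molecule, 3 cuts → 3 fragments:
  36–57 → 22 bp
  58–109 → 52 bp
  110–117 then 1–35 → 8 + 35 = 43 bp
Sorted largest to smallest: 52, 43, 22 bp.

52, 43, 22 bp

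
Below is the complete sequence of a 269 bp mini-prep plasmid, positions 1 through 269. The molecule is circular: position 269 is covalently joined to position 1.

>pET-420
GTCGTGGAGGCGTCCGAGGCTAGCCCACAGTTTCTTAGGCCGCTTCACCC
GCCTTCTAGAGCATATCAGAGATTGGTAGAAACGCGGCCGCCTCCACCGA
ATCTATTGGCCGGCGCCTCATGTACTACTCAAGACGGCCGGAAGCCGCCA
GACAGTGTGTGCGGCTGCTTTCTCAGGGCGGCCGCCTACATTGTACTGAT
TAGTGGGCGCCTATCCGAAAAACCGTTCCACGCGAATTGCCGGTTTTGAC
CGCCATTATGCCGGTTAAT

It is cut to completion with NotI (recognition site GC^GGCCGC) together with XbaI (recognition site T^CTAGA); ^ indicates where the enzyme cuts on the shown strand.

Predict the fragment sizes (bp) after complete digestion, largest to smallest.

145, 94, 30 bp

NotI sites (GCGGCCGC) start at positions 84, 178.
NotI cuts after base 2 of each site, so after positions 85, 179.
The XbaI site (TCTAGA) starts at position 55.
XbaI cuts after the first base of each site, so after position 55.
Combined cut positions: 55, 85, 179.
Circular molecule, 3 cuts → 3 fragments:
  56–85 → 30 bp
  86–179 → 94 bp
  180–269 then 1–55 → 90 + 55 = 145 bp
Sorted largest to smallest: 145, 94, 30 bp.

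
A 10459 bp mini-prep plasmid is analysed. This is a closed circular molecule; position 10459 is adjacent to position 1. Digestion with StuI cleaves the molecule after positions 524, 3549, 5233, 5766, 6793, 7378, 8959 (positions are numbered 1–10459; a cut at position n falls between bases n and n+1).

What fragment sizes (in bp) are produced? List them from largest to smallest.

Circular molecule, 7 cuts → 7 fragments:
  3549 − 524 = 3025 bp
  5233 − 3549 = 1684 bp
  5766 − 5233 = 533 bp
  6793 − 5766 = 1027 bp
  7378 − 6793 = 585 bp
  8959 − 7378 = 1581 bp
  wrap: 10459 − 8959 + 524 = 2024 bp
Sorted largest to smallest: 3025, 2024, 1684, 1581, 1027, 585, 533 bp.

3025, 2024, 1684, 1581, 1027, 585, 533 bp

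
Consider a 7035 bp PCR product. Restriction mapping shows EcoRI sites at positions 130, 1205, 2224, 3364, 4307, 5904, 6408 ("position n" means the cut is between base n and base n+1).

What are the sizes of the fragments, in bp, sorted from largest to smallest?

1597, 1140, 1075, 1019, 943, 627, 504, 130 bp

Linear molecule, 7 cuts → 8 fragments:
  130 − 0 = 130 bp
  1205 − 130 = 1075 bp
  2224 − 1205 = 1019 bp
  3364 − 2224 = 1140 bp
  4307 − 3364 = 943 bp
  5904 − 4307 = 1597 bp
  6408 − 5904 = 504 bp
  7035 − 6408 = 627 bp
Sorted largest to smallest: 1597, 1140, 1075, 1019, 943, 627, 504, 130 bp.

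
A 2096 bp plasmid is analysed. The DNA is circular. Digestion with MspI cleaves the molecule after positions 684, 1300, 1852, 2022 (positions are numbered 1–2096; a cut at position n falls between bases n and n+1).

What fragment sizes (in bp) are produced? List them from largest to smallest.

Circular molecule, 4 cuts → 4 fragments:
  1300 − 684 = 616 bp
  1852 − 1300 = 552 bp
  2022 − 1852 = 170 bp
  wrap: 2096 − 2022 + 684 = 758 bp
Sorted largest to smallest: 758, 616, 552, 170 bp.

758, 616, 552, 170 bp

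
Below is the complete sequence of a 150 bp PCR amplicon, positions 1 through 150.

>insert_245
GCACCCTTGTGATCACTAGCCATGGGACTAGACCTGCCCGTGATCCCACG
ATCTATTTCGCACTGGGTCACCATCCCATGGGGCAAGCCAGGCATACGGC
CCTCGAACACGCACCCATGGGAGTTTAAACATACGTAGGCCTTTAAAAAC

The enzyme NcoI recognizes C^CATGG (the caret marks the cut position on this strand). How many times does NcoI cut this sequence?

CCATGG occurs starting at positions 20, 76, 115.
NcoI cuts at 3 sites.

3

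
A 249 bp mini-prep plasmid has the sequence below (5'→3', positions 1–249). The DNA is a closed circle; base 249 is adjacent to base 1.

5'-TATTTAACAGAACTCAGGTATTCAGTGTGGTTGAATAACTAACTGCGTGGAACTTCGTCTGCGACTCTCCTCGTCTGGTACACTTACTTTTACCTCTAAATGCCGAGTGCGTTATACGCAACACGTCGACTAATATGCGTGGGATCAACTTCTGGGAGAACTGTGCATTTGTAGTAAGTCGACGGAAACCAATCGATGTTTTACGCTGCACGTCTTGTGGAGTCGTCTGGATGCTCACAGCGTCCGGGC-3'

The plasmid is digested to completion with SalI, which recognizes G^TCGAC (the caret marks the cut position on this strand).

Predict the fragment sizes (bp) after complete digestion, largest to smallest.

196, 53 bp

SalI sites (GTCGAC) start at positions 125, 178.
SalI cuts after the first base of each site, so after positions 125, 178.
Circular molecule, 2 cuts → 2 fragments:
  126–178 → 53 bp
  179–249 then 1–125 → 71 + 125 = 196 bp
Sorted largest to smallest: 196, 53 bp.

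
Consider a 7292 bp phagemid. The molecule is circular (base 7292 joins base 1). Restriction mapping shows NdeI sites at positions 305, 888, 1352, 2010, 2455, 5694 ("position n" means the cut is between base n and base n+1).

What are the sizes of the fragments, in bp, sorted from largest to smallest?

Circular molecule, 6 cuts → 6 fragments:
  888 − 305 = 583 bp
  1352 − 888 = 464 bp
  2010 − 1352 = 658 bp
  2455 − 2010 = 445 bp
  5694 − 2455 = 3239 bp
  wrap: 7292 − 5694 + 305 = 1903 bp
Sorted largest to smallest: 3239, 1903, 658, 583, 464, 445 bp.

3239, 1903, 658, 583, 464, 445 bp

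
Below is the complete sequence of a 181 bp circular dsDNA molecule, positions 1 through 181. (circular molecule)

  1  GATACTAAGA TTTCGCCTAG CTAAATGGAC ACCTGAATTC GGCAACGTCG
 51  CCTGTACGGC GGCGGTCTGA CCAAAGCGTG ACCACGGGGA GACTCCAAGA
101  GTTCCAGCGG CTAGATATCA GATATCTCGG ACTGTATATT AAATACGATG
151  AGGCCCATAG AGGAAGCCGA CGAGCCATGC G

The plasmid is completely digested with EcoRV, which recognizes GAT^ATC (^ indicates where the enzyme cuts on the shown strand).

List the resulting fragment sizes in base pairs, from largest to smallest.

EcoRV sites (GATATC) start at positions 114, 121.
EcoRV cuts after base 3 of each site, so after positions 116, 123.
Circular molecule, 2 cuts → 2 fragments:
  117–123 → 7 bp
  124–181 then 1–116 → 58 + 116 = 174 bp
Sorted largest to smallest: 174, 7 bp.

174, 7 bp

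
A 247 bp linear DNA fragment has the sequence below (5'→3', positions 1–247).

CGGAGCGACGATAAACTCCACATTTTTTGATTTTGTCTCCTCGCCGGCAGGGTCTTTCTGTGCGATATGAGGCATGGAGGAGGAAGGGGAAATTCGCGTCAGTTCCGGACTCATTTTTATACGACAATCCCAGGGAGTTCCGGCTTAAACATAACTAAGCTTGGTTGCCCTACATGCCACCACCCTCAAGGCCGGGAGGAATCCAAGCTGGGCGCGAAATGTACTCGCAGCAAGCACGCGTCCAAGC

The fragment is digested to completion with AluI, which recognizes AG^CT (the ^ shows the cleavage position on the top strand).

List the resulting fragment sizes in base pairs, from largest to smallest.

AluI sites (AGCT) start at positions 158, 206.
AluI cuts after base 2 of each site, so after positions 159, 207.
Linear molecule, 2 cuts → 3 fragments:
  1–159 → 159 bp
  160–207 → 48 bp
  208–247 → 40 bp
Sorted largest to smallest: 159, 48, 40 bp.

159, 48, 40 bp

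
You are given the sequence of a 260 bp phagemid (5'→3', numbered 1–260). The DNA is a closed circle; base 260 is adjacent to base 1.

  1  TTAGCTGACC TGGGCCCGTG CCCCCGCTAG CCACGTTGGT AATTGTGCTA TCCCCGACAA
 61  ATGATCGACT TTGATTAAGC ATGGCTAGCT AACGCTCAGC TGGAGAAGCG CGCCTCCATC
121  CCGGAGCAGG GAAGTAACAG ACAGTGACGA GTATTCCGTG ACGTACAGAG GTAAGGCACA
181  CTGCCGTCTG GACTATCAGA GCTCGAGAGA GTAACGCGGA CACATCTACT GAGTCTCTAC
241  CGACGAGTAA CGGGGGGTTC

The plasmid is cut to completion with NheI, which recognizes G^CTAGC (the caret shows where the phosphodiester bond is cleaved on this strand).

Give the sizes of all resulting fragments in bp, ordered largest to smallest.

202, 58 bp

NheI sites (GCTAGC) start at positions 26, 84.
NheI cuts after the first base of each site, so after positions 26, 84.
Circular molecule, 2 cuts → 2 fragments:
  27–84 → 58 bp
  85–260 then 1–26 → 176 + 26 = 202 bp
Sorted largest to smallest: 202, 58 bp.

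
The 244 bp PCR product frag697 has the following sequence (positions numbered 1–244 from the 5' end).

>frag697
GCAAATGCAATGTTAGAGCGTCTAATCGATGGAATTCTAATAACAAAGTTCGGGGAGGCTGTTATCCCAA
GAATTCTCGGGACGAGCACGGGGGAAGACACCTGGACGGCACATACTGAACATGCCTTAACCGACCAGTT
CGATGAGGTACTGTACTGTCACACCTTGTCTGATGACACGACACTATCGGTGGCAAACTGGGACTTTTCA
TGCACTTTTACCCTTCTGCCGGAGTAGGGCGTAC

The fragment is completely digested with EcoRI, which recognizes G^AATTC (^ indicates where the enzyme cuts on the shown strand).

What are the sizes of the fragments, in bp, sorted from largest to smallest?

173, 39, 32 bp

EcoRI sites (GAATTC) start at positions 32, 71.
EcoRI cuts after the first base of each site, so after positions 32, 71.
Linear molecule, 2 cuts → 3 fragments:
  1–32 → 32 bp
  33–71 → 39 bp
  72–244 → 173 bp
Sorted largest to smallest: 173, 39, 32 bp.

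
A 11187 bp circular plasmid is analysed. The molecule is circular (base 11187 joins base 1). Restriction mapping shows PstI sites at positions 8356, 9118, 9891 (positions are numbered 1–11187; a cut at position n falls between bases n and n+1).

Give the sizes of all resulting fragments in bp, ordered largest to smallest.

9652, 773, 762 bp

Circular molecule, 3 cuts → 3 fragments:
  9118 − 8356 = 762 bp
  9891 − 9118 = 773 bp
  wrap: 11187 − 9891 + 8356 = 9652 bp
Sorted largest to smallest: 9652, 773, 762 bp.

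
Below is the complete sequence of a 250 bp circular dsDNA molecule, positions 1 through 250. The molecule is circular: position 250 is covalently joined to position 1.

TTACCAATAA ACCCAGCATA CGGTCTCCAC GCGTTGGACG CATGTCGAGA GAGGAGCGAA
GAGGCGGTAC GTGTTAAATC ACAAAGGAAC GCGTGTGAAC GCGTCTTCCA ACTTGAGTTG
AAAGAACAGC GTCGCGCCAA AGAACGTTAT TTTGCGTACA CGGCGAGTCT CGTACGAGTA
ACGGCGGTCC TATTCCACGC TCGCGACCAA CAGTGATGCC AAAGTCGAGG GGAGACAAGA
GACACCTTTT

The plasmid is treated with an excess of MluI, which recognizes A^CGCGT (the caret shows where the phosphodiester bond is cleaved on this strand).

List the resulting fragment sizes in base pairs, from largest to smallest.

180, 60, 10 bp

MluI sites (ACGCGT) start at positions 29, 89, 99.
MluI cuts after the first base of each site, so after positions 29, 89, 99.
Circular molecule, 3 cuts → 3 fragments:
  30–89 → 60 bp
  90–99 → 10 bp
  100–250 then 1–29 → 151 + 29 = 180 bp
Sorted largest to smallest: 180, 60, 10 bp.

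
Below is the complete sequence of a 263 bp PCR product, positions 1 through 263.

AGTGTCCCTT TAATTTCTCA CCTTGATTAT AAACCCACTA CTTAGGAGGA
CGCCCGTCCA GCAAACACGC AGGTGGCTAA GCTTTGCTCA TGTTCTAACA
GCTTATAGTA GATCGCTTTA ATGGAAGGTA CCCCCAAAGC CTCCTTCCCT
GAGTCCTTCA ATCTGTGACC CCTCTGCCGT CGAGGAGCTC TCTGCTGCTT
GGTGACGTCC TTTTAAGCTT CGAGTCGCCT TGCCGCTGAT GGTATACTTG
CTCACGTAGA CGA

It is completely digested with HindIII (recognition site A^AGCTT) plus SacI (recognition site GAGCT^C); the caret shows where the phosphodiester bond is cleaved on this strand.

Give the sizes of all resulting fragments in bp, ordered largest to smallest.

110, 79, 48, 26 bp

HindIII sites (AAGCTT) start at positions 79, 215.
HindIII cuts after the first base of each site, so after positions 79, 215.
The SacI site (GAGCTC) starts at position 185.
SacI cuts after base 5 of each site (before the last base), so after position 189.
Combined cut positions: 79, 189, 215.
Linear molecule, 3 cuts → 4 fragments:
  1–79 → 79 bp
  80–189 → 110 bp
  190–215 → 26 bp
  216–263 → 48 bp
Sorted largest to smallest: 110, 79, 48, 26 bp.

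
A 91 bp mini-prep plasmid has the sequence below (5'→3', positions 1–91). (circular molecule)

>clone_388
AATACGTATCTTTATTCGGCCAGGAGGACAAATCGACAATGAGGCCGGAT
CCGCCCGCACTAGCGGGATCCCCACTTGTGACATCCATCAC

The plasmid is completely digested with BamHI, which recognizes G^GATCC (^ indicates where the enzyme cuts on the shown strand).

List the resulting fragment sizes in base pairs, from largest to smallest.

BamHI sites (GGATCC) start at positions 47, 66.
BamHI cuts after the first base of each site, so after positions 47, 66.
Circular molecule, 2 cuts → 2 fragments:
  48–66 → 19 bp
  67–91 then 1–47 → 25 + 47 = 72 bp
Sorted largest to smallest: 72, 19 bp.

72, 19 bp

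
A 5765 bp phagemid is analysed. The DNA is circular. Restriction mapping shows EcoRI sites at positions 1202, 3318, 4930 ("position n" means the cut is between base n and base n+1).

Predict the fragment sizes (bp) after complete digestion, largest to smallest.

Circular molecule, 3 cuts → 3 fragments:
  3318 − 1202 = 2116 bp
  4930 − 3318 = 1612 bp
  wrap: 5765 − 4930 + 1202 = 2037 bp
Sorted largest to smallest: 2116, 2037, 1612 bp.

2116, 2037, 1612 bp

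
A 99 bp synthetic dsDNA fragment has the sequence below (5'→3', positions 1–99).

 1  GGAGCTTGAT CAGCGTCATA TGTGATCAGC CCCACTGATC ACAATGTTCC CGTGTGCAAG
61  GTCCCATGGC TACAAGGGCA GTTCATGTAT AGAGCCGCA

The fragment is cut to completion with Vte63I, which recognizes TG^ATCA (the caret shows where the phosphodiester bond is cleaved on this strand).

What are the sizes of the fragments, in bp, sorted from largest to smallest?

Vte63I sites (TGATCA) start at positions 7, 23, 36.
Vte63I cuts after base 2 of each site, so after positions 8, 24, 37.
Linear molecule, 3 cuts → 4 fragments:
  1–8 → 8 bp
  9–24 → 16 bp
  25–37 → 13 bp
  38–99 → 62 bp
Sorted largest to smallest: 62, 16, 13, 8 bp.

62, 16, 13, 8 bp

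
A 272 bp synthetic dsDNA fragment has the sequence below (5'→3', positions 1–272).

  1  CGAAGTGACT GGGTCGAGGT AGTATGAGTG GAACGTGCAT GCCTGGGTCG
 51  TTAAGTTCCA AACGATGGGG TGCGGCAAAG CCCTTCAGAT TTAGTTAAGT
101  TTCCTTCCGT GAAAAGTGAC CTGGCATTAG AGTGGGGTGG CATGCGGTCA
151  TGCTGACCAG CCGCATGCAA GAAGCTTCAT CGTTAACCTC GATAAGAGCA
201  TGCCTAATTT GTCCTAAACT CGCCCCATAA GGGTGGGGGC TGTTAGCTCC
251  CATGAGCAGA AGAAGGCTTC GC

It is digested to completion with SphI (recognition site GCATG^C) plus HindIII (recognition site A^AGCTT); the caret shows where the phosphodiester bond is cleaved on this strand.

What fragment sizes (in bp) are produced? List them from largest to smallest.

103, 70, 41, 30, 23, 5 bp

SphI sites (GCATGC) start at positions 37, 140, 163, 198.
SphI cuts after base 5 of each site (before the last base), so after positions 41, 144, 167, 202.
The HindIII site (AAGCTT) starts at position 172.
HindIII cuts after the first base of each site, so after position 172.
Combined cut positions: 41, 144, 167, 172, 202.
Linear molecule, 5 cuts → 6 fragments:
  1–41 → 41 bp
  42–144 → 103 bp
  145–167 → 23 bp
  168–172 → 5 bp
  173–202 → 30 bp
  203–272 → 70 bp
Sorted largest to smallest: 103, 70, 41, 30, 23, 5 bp.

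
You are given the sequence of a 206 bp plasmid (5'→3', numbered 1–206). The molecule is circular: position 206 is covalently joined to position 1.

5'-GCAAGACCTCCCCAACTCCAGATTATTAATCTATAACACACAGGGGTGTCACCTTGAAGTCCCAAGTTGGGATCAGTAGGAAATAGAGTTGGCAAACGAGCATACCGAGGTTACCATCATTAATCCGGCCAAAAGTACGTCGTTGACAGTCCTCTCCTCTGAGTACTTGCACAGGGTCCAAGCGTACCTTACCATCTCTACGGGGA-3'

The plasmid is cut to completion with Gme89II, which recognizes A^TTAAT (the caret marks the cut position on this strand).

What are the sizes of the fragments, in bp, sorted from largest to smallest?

112, 94 bp

Gme89II sites (ATTAAT) start at positions 25, 119.
Gme89II cuts after the first base of each site, so after positions 25, 119.
Circular molecule, 2 cuts → 2 fragments:
  26–119 → 94 bp
  120–206 then 1–25 → 87 + 25 = 112 bp
Sorted largest to smallest: 112, 94 bp.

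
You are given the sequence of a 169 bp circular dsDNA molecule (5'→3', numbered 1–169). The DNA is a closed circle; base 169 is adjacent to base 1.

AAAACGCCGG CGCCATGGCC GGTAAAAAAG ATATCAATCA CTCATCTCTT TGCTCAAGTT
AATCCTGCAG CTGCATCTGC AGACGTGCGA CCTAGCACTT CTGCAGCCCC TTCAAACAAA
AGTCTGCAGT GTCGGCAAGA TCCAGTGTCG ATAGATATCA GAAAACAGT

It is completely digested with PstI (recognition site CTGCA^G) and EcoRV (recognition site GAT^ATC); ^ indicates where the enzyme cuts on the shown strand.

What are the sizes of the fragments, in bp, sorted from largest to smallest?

PstI sites (CTGCAG) start at positions 65, 77, 101, 124.
PstI cuts after base 5 of each site (before the last base), so after positions 69, 81, 105, 128.
EcoRV sites (GATATC) start at positions 30, 154.
EcoRV cuts after base 3 of each site, so after positions 32, 156.
Combined cut positions: 32, 69, 81, 105, 128, 156.
Circular molecule, 6 cuts → 6 fragments:
  33–69 → 37 bp
  70–81 → 12 bp
  82–105 → 24 bp
  106–128 → 23 bp
  129–156 → 28 bp
  157–169 then 1–32 → 13 + 32 = 45 bp
Sorted largest to smallest: 45, 37, 28, 24, 23, 12 bp.

45, 37, 28, 24, 23, 12 bp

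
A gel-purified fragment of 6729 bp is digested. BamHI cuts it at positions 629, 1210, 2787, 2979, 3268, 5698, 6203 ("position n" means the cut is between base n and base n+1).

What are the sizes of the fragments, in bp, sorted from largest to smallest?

Linear molecule, 7 cuts → 8 fragments:
  629 − 0 = 629 bp
  1210 − 629 = 581 bp
  2787 − 1210 = 1577 bp
  2979 − 2787 = 192 bp
  3268 − 2979 = 289 bp
  5698 − 3268 = 2430 bp
  6203 − 5698 = 505 bp
  6729 − 6203 = 526 bp
Sorted largest to smallest: 2430, 1577, 629, 581, 526, 505, 289, 192 bp.

2430, 1577, 629, 581, 526, 505, 289, 192 bp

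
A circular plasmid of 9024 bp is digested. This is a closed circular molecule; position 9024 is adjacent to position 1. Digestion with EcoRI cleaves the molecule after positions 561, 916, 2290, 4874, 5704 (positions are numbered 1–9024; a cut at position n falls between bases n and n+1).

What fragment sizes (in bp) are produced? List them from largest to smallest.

3881, 2584, 1374, 830, 355 bp

Circular molecule, 5 cuts → 5 fragments:
  916 − 561 = 355 bp
  2290 − 916 = 1374 bp
  4874 − 2290 = 2584 bp
  5704 − 4874 = 830 bp
  wrap: 9024 − 5704 + 561 = 3881 bp
Sorted largest to smallest: 3881, 2584, 1374, 830, 355 bp.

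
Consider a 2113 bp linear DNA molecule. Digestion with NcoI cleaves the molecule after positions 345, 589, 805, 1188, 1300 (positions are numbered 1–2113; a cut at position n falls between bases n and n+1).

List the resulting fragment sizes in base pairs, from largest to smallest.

Linear molecule, 5 cuts → 6 fragments:
  345 − 0 = 345 bp
  589 − 345 = 244 bp
  805 − 589 = 216 bp
  1188 − 805 = 383 bp
  1300 − 1188 = 112 bp
  2113 − 1300 = 813 bp
Sorted largest to smallest: 813, 383, 345, 244, 216, 112 bp.

813, 383, 345, 244, 216, 112 bp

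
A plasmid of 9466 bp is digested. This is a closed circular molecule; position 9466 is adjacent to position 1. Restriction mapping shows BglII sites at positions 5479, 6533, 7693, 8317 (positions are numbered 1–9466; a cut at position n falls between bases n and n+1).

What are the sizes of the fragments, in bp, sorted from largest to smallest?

Circular molecule, 4 cuts → 4 fragments:
  6533 − 5479 = 1054 bp
  7693 − 6533 = 1160 bp
  8317 − 7693 = 624 bp
  wrap: 9466 − 8317 + 5479 = 6628 bp
Sorted largest to smallest: 6628, 1160, 1054, 624 bp.

6628, 1160, 1054, 624 bp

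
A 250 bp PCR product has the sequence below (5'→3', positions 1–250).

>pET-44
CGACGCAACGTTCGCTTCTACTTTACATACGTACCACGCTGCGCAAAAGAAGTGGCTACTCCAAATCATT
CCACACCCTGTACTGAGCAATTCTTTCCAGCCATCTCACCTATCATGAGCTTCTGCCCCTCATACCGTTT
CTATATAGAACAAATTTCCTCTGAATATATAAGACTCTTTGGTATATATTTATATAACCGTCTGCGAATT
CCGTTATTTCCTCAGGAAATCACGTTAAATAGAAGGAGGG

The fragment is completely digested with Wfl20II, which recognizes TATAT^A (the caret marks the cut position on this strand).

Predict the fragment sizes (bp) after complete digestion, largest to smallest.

Wfl20II sites (TATATA) start at positions 142, 166, 183, 191.
Wfl20II cuts after base 5 of each site (before the last base), so after positions 146, 170, 187, 195.
Linear molecule, 4 cuts → 5 fragments:
  1–146 → 146 bp
  147–170 → 24 bp
  171–187 → 17 bp
  188–195 → 8 bp
  196–250 → 55 bp
Sorted largest to smallest: 146, 55, 24, 17, 8 bp.

146, 55, 24, 17, 8 bp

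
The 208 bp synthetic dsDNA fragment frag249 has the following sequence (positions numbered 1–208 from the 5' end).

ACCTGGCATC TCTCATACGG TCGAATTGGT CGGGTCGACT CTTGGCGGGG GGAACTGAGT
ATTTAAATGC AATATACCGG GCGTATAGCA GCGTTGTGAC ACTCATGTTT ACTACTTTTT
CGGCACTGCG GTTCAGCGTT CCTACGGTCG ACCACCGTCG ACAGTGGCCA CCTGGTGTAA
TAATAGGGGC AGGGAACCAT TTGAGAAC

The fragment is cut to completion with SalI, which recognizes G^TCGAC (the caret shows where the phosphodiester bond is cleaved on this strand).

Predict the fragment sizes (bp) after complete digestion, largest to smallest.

113, 51, 34, 10 bp

SalI sites (GTCGAC) start at positions 34, 147, 157.
SalI cuts after the first base of each site, so after positions 34, 147, 157.
Linear molecule, 3 cuts → 4 fragments:
  1–34 → 34 bp
  35–147 → 113 bp
  148–157 → 10 bp
  158–208 → 51 bp
Sorted largest to smallest: 113, 51, 34, 10 bp.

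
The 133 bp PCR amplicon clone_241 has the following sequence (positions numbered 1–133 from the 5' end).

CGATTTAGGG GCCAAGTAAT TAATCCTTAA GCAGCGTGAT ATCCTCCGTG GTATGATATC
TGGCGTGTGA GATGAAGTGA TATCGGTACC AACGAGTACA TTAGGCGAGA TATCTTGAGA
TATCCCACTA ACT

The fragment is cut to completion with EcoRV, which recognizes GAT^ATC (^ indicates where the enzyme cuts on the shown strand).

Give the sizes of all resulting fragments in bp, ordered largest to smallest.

EcoRV sites (GATATC) start at positions 38, 55, 79, 109, 119.
EcoRV cuts after base 3 of each site, so after positions 40, 57, 81, 111, 121.
Linear molecule, 5 cuts → 6 fragments:
  1–40 → 40 bp
  41–57 → 17 bp
  58–81 → 24 bp
  82–111 → 30 bp
  112–121 → 10 bp
  122–133 → 12 bp
Sorted largest to smallest: 40, 30, 24, 17, 12, 10 bp.

40, 30, 24, 17, 12, 10 bp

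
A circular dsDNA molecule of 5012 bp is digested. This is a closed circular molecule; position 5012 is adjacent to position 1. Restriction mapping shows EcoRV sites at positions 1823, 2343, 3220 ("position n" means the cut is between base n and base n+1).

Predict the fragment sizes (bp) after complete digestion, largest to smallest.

3615, 877, 520 bp

Circular molecule, 3 cuts → 3 fragments:
  2343 − 1823 = 520 bp
  3220 − 2343 = 877 bp
  wrap: 5012 − 3220 + 1823 = 3615 bp
Sorted largest to smallest: 3615, 877, 520 bp.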